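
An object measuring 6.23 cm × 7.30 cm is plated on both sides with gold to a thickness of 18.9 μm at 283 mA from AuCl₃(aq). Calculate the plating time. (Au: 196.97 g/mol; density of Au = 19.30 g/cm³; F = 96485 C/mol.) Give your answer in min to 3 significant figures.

Plated area = 2 × 6.23 × 7.30 = 90.96 cm²
Volume = 90.96 × 18.9×10⁻⁴ cm = 0.1719 cm³
m(Au) = 0.1719 × 19.30 = 3.318 g
n(Au) = 3.318 / 196.97 = 0.01685 mol; n(e⁻) = 3 × 0.01685 = 0.05055 mol
Q = 0.05055 × 96485 = 4877 C
t = 4877 / 0.283 = 17230 s = 287 min

287 min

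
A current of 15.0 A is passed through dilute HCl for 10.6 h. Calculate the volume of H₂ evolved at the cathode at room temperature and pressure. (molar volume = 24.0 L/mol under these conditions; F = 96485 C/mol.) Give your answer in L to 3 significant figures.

71.2 L

Q = 15.0 A × 38160 s = 5.724×10^5 C
n(e⁻) = 5.724×10^5 / 96485 = 5.933 mol
2H⁺ + 2e⁻ → H₂, so n(H₂) = 5.933 / 2 = 2.967 mol
V = 2.967 × 24.0 = 71.21 L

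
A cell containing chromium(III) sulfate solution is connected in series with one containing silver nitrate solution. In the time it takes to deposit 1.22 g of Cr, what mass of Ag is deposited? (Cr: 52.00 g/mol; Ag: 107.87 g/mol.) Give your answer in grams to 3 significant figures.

7.59 g

n(Cr) = 1.22 / 52.00 = 0.02346 mol
Cr³⁺ + 3e⁻ → Cr, so n(e⁻) = 3 × 0.02346 = 0.07038 mol
In series, the same 0.07038 mol of electrons flows through the second cell.
Ag⁺ + e⁻ → Ag, so n(Ag) = 0.07038 mol
m(Ag) = 0.07038 × 107.87 = 7.59 g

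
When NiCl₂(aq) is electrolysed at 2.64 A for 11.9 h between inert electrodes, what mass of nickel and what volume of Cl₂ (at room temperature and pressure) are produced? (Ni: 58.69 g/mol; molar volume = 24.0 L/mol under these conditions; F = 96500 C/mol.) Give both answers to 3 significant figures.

34.4 g Ni; 14.1 L Cl₂

Q = 2.64 × 42840 = 1.131×10^5 C; n(e⁻) = 1.131×10^5 / 96500 = 1.172 mol
Cathode: Ni²⁺ + 2e⁻ → Ni → n(Ni) = 1.172/2 = 0.5860 mol → 34.4 g
Anode: 2Cl⁻ → Cl₂ + 2e⁻ → n(Cl₂) = 1.172/2 = 0.5860 mol → 14.1 L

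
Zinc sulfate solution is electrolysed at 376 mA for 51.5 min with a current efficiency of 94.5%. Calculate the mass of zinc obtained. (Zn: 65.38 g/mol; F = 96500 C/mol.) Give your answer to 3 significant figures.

0.372 g

Q = 0.376 × 3090 = 1162 C
n(e⁻) = 1162 / 96500 = 0.01204 mol
Zn²⁺ + 2e⁻ → Zn, so theoretical m(Zn) = 0.006020 × 65.38 = 0.3936 g
Actual mass = 94.5% × 0.3936 = 0.372 g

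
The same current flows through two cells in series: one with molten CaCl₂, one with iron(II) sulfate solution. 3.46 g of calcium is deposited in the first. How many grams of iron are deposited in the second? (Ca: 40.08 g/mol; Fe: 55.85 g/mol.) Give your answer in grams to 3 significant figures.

n(Ca) = 3.46 / 40.08 = 0.08633 mol
Ca²⁺ + 2e⁻ → Ca, so n(e⁻) = 2 × 0.08633 = 0.1727 mol
The cells are in series, so the same charge (and hence the same n(e⁻) = 0.1727 mol) passes through both.
Fe²⁺ + 2e⁻ → Fe, so n(Fe) = 0.1727 / 2 = 0.08635 mol
m(Fe) = 0.08635 × 55.85 = 4.82 g

4.82 g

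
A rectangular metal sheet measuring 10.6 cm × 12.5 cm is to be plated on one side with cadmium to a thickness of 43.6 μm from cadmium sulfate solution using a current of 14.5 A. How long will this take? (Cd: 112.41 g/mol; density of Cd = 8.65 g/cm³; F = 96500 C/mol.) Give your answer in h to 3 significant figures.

Plated area = 10.6 × 12.5 = 132.5 cm²
Volume = 132.5 × 43.6×10⁻⁴ cm = 0.5777 cm³
m(Cd) = 0.5777 × 8.65 = 4.997 g
n(Cd) = 4.997 / 112.41 = 0.04445 mol; n(e⁻) = 2 × 0.04445 = 0.08890 mol
Q = 0.08890 × 96500 = 8579 C
t = 8579 / 14.5 = 591.7 s = 0.164 h

0.164 h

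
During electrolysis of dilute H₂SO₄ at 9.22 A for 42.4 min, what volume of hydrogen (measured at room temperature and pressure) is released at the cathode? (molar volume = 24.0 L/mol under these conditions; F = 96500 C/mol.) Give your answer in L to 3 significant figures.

2.92 L

Charge passed = 9.22 × 2544 = 23460 C
n(e⁻) = Q/F = 23460/96500 = 0.2431 mol
2H⁺ + 2e⁻ → H₂, so n(H₂) = 0.2431 / 2 = 0.1216 mol
V = 0.1216 × 24.0 = 2.918 L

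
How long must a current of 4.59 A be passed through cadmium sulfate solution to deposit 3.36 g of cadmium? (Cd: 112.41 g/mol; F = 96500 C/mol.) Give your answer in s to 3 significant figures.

1260 s

n(Cd) = 3.36 / 112.41 = 0.02989 mol
Cd²⁺ + 2e⁻ → Cd, so n(e⁻) = 2 × 0.02989 = 0.05978 mol
Q = 0.05978 × 96500 = 5769 C
t = Q / I = 5769 / 4.59 = 1257 s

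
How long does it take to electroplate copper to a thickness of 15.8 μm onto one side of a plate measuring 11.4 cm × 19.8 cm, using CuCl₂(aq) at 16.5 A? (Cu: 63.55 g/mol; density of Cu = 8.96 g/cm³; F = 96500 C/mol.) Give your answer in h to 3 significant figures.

0.163 h

Plated area = 11.4 × 19.8 = 225.7 cm²
Volume = 225.7 × 15.8×10⁻⁴ cm = 0.3566 cm³
m(Cu) = 0.3566 × 8.96 = 3.195 g
n(Cu) = 3.195 / 63.55 = 0.05028 mol; n(e⁻) = 2 × 0.05028 = 0.1006 mol
Q = 0.1006 × 96500 = 9708 C
t = 9708 / 16.5 = 588.4 s = 0.163 h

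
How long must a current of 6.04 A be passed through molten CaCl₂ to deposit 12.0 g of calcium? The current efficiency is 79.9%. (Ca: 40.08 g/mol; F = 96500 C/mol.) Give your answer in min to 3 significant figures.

200 min

n(Ca) = 12.0 / 40.08 = 0.2994 mol
Ca²⁺ + 2e⁻ → Ca, so n(e⁻) = 2 × 0.2994 = 0.5988 mol
Q = 0.5988 × 96500 / 0.799 = 72320 C
t = Q / I = 72320 / 6.04 = 11970 s = 200 min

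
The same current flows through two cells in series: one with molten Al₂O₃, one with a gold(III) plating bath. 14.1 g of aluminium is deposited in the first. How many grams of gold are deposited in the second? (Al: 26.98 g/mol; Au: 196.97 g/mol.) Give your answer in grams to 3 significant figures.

103 g

n(Al) = 14.1 / 26.98 = 0.5226 mol
Al³⁺ + 3e⁻ → Al, so n(e⁻) = 3 × 0.5226 = 1.568 mol
In series, the same 1.568 mol of electrons flows through the second cell.
Au³⁺ + 3e⁻ → Au, so n(Au) = 1.568 / 3 = 0.5227 mol
m(Au) = 0.5227 × 196.97 = 103 g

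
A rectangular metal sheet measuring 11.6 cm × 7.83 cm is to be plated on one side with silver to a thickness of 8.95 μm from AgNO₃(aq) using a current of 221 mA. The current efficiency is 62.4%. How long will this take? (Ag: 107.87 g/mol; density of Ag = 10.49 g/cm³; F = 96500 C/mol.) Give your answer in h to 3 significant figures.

1.54 h

Plated area = 11.6 × 7.83 = 90.83 cm²
Volume = 90.83 × 8.95×10⁻⁴ cm = 0.08129 cm³
m(Ag) = 0.08129 × 10.49 = 0.8527 g
n(Ag) = 0.8527 / 107.87 = 0.007905 mol; n(e⁻) = 0.007905 mol
Q = 0.007905 × 96500 / 0.624 = 1222 C
t = 1222 / 0.221 = 5529 s = 1.54 h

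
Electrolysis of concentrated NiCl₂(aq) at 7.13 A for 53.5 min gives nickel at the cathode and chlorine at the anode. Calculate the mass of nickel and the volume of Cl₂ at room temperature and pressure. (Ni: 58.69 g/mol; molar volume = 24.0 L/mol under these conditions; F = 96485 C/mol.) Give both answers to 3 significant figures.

6.96 g Ni; 2.85 L Cl₂

Q = 7.13 × 3210 = 22890 C; n(e⁻) = 22890 / 96485 = 0.2372 mol
Cathode: Ni²⁺ + 2e⁻ → Ni → n(Ni) = 0.2372/2 = 0.1186 mol → 6.96 g
Anode: 2Cl⁻ → Cl₂ + 2e⁻ → n(Cl₂) = 0.2372/2 = 0.1186 mol → 2.85 L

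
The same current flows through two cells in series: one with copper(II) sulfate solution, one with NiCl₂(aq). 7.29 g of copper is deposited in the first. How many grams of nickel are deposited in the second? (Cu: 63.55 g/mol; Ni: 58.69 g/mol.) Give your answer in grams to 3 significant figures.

n(Cu) = 7.29 / 63.55 = 0.1147 mol
Cu²⁺ + 2e⁻ → Cu, so n(e⁻) = 2 × 0.1147 = 0.2294 mol
Since the cells are in series, n(e⁻) in the Ni cell is also 0.2294 mol.
Ni²⁺ + 2e⁻ → Ni, so n(Ni) = 0.2294 / 2 = 0.1147 mol
m(Ni) = 0.1147 × 58.69 = 6.73 g

6.73 g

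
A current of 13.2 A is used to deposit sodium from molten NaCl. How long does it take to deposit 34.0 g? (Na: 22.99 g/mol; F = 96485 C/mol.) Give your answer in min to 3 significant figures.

n(Na) = 34.0 / 22.99 = 1.479 mol
Na⁺ + e⁻ → Na, so n(e⁻) = 1.479 mol
Q = 1.479 × 96485 = 1.427×10^5 C
t = Q / I = 1.427×10^5 / 13.2 = 10810 s = 180 min

180 min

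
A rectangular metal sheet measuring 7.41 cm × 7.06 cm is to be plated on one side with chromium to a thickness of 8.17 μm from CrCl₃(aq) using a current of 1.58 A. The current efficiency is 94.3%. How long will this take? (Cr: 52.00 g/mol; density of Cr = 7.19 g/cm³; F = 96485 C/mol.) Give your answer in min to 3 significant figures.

Plated area = 7.41 × 7.06 = 52.31 cm²
Volume = 52.31 × 8.17×10⁻⁴ cm = 0.04274 cm³
m(Cr) = 0.04274 × 7.19 = 0.3073 g
n(Cr) = 0.3073 / 52.00 = 0.005910 mol; n(e⁻) = 3 × 0.005910 = 0.01773 mol
Q = 0.01773 × 96485 / 0.943 = 1814 C
t = 1814 / 1.58 = 1148 s = 19.1 min

19.1 min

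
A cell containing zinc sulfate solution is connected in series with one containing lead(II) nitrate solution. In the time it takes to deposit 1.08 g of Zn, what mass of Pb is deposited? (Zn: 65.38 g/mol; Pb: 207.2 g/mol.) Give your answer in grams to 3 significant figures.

3.42 g

n(Zn) = 1.08 / 65.38 = 0.01652 mol
Zn²⁺ + 2e⁻ → Zn, so n(e⁻) = 2 × 0.01652 = 0.03304 mol
In series, the same 0.03304 mol of electrons flows through the second cell.
Pb²⁺ + 2e⁻ → Pb, so n(Pb) = 0.03304 / 2 = 0.01652 mol
m(Pb) = 0.01652 × 207.2 = 3.42 g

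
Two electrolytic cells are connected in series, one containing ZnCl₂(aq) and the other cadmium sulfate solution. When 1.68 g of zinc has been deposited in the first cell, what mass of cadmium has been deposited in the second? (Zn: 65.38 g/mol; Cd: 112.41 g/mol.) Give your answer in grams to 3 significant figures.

2.89 g

n(Zn) = 1.68 / 65.38 = 0.02570 mol
Zn²⁺ + 2e⁻ → Zn, so n(e⁻) = 2 × 0.02570 = 0.05140 mol
Same current for the same time ⇒ same n(e⁻) = 0.05140 mol in both cells.
Cd²⁺ + 2e⁻ → Cd, so n(Cd) = 0.05140 / 2 = 0.02570 mol
m(Cd) = 0.02570 × 112.41 = 2.89 g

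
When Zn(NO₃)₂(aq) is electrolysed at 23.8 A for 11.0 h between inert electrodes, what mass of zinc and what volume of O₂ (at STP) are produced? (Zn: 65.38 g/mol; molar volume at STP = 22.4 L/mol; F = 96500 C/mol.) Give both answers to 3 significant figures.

319 g Zn; 54.7 L O₂

Q = 23.8 × 39600 = 9.425×10^5 C; n(e⁻) = 9.425×10^5 / 96500 = 9.767 mol
Cathode: Zn²⁺ + 2e⁻ → Zn → n(Zn) = 9.767/2 = 4.884 mol → 319 g
Anode: 2H₂O → O₂ + 4H⁺ + 4e⁻ → n(O₂) = 9.767/4 = 2.442 mol → 54.7 L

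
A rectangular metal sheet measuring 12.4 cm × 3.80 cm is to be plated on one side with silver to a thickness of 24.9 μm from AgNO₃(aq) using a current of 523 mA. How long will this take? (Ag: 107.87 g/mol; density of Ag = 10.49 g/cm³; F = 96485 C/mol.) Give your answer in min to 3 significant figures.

Plated area = 12.4 × 3.80 = 47.12 cm²
Volume = 47.12 × 24.9×10⁻⁴ cm = 0.1173 cm³
m(Ag) = 0.1173 × 10.49 = 1.230 g
n(Ag) = 1.230 / 107.87 = 0.01140 mol; n(e⁻) = 0.01140 mol
Q = 0.01140 × 96485 = 1100 C
t = 1100 / 0.523 = 2103 s = 35.1 min

35.1 min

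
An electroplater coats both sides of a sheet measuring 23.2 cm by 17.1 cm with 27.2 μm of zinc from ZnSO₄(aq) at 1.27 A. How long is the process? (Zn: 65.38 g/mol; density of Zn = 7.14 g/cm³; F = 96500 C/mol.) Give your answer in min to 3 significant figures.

Plated area = 2 × 23.2 × 17.1 = 793.4 cm²
Volume = 793.4 × 27.2×10⁻⁴ cm = 2.158 cm³
m(Zn) = 2.158 × 7.14 = 15.41 g
n(Zn) = 15.41 / 65.38 = 0.2357 mol; n(e⁻) = 2 × 0.2357 = 0.4714 mol
Q = 0.4714 × 96500 = 45490 C
t = 45490 / 1.27 = 35820 s = 597 min

597 min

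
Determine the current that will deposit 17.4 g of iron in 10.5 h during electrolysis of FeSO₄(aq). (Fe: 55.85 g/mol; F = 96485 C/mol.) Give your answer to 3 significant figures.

1.59 A

n(Fe) = 17.4 / 55.85 = 0.3115 mol
Fe²⁺ + 2e⁻ → Fe, so n(e⁻) = 2 × 0.3115 = 0.6230 mol
Q = 0.6230 × 96485 = 60110 C
I = Q / t = 60110 / 37800 s = 1.59 A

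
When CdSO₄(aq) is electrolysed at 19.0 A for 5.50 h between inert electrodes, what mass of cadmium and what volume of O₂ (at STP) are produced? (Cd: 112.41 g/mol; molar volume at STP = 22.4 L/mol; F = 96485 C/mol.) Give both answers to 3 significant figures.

219 g Cd; 21.8 L O₂

Q = 19.0 × 19800 = 3.762×10^5 C; n(e⁻) = 3.762×10^5 / 96485 = 3.899 mol
Cathode: Cd²⁺ + 2e⁻ → Cd → n(Cd) = 3.899/2 = 1.950 mol → 219 g
Anode: 2H₂O → O₂ + 4H⁺ + 4e⁻ → n(O₂) = 3.899/4 = 0.9748 mol → 21.8 L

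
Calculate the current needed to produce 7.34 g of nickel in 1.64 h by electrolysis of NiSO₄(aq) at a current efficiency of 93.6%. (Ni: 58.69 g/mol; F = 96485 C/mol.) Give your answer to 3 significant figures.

n(Ni) = 7.34 / 58.69 = 0.1251 mol
Ni²⁺ + 2e⁻ → Ni, so n(e⁻) = 2 × 0.1251 = 0.2502 mol
Q = 0.2502 × 96485 / 0.936 = 25790 C
I = Q / t = 25790 / 5904 s = 4.37 A

4.37 A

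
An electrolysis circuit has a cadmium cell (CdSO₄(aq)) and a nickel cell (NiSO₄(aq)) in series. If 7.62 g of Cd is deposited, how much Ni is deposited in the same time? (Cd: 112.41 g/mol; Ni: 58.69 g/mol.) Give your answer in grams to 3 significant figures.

3.98 g

n(Cd) = 7.62 / 112.41 = 0.06779 mol
Cd²⁺ + 2e⁻ → Cd, so n(e⁻) = 2 × 0.06779 = 0.1356 mol
Since the cells are in series, n(e⁻) in the Ni cell is also 0.1356 mol.
Ni²⁺ + 2e⁻ → Ni, so n(Ni) = 0.1356 / 2 = 0.06780 mol
m(Ni) = 0.06780 × 58.69 = 3.98 g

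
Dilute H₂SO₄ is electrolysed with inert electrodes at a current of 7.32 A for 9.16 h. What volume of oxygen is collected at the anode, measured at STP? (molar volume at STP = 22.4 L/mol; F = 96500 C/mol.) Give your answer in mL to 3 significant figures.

14000 mL

Charge passed = 7.32 × 32976 = 2.414×10^5 C
Moles of electrons = 2.414×10^5 / 96500 = 2.502 mol
2H₂O → O₂ + 4H⁺ + 4e⁻, so n(O₂) = 2.502 / 4 = 0.6255 mol
V = 0.6255 × 22.4 = 14.01 L
= 14000 mL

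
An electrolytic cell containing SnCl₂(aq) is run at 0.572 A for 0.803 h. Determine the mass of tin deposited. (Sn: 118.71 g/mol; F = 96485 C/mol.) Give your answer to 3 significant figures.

Q = 0.572 A × 2890.8 s = 1654 C
n(e⁻) = Q/F = 1654/96485 = 0.01714 mol
Sn²⁺ + 2e⁻ → Sn, so n(Sn) = 0.01714 / 2 = 0.008570 mol
m = 0.008570 × 118.71 = 1.02 g

1.02 g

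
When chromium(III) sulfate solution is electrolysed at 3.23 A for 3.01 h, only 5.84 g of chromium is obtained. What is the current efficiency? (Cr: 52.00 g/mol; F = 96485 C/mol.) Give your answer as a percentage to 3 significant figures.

92.9%

Q = 3.23 × 10836 = 35000 C
n(e⁻) = 35000 / 96485 = 0.3628 mol
Cr³⁺ + 3e⁻ → Cr, so theoretical n(Cr) = 0.1209 mol → 6.287 g
Efficiency = 5.84 / 6.287 = 0.9289 = 92.9%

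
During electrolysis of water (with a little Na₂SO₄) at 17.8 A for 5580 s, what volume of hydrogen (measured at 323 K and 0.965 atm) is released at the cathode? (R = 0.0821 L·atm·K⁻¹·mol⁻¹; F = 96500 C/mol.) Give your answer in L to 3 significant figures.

14.1 L

Q = 17.8 A × 5580 s = 99320 C
Moles of electrons = 99320 / 96500 = 1.029 mol
2H⁺ + 2e⁻ → H₂, so n(H₂) = 1.029 / 2 = 0.5145 mol
V = nRT/P = 0.5145 × 0.0821 × 323 / 0.965 = 14.14 L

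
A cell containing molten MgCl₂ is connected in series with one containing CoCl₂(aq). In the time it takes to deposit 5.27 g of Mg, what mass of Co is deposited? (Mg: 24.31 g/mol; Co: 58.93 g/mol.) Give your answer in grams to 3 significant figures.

12.8 g

n(Mg) = 5.27 / 24.31 = 0.2168 mol
Mg²⁺ + 2e⁻ → Mg, so n(e⁻) = 2 × 0.2168 = 0.4336 mol
Since the cells are in series, n(e⁻) in the Co cell is also 0.4336 mol.
Co²⁺ + 2e⁻ → Co, so n(Co) = 0.4336 / 2 = 0.2168 mol
m(Co) = 0.2168 × 58.93 = 12.8 g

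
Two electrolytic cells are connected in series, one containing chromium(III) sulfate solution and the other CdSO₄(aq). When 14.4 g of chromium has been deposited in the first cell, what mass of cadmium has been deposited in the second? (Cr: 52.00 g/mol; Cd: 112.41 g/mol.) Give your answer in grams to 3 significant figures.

46.7 g

n(Cr) = 14.4 / 52.00 = 0.2769 mol
Cr³⁺ + 3e⁻ → Cr, so n(e⁻) = 3 × 0.2769 = 0.8307 mol
The cells are in series, so the same charge (and hence the same n(e⁻) = 0.8307 mol) passes through both.
Cd²⁺ + 2e⁻ → Cd, so n(Cd) = 0.8307 / 2 = 0.4154 mol
m(Cd) = 0.4154 × 112.41 = 46.7 g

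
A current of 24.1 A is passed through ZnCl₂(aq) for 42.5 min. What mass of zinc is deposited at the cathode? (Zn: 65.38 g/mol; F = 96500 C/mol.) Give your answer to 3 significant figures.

Q = It = 24.1 × 2550 = 61460 C
n(e⁻) = 61460 / 96500 = 0.6369 mol
Zn²⁺ + 2e⁻ → Zn, so n(Zn) = 0.6369 / 2 = 0.3185 mol
m = 0.3185 × 65.38 = 20.8 g

20.8 g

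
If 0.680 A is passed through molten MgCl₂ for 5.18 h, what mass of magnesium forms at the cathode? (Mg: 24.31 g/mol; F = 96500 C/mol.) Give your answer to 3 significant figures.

Q = 0.680 A × 18648 s = 12680 C
Moles of electrons = 12680 / 96500 = 0.1314 mol
Mg²⁺ + 2e⁻ → Mg, so n(Mg) = 0.1314 / 2 = 0.06570 mol
m = 0.06570 × 24.31 = 1.60 g

1.60 g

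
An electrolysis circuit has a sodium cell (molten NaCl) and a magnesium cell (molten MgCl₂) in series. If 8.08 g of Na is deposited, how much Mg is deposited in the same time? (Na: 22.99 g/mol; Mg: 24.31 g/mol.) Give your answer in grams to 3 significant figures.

4.27 g

n(Na) = 8.08 / 22.99 = 0.3515 mol
Na⁺ + e⁻ → Na, so n(e⁻) = 0.3515 mol
In series, the same 0.3515 mol of electrons flows through the second cell.
Mg²⁺ + 2e⁻ → Mg, so n(Mg) = 0.3515 / 2 = 0.1758 mol
m(Mg) = 0.1758 × 24.31 = 4.27 g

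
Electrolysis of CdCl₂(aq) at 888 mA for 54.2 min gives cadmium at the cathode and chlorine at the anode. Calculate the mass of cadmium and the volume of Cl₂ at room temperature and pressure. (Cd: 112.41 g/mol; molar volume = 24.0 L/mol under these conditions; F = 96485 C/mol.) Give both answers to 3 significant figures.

Q = 0.888 × 3252 = 2888 C; n(e⁻) = 2888 / 96485 = 0.02993 mol
Cathode: Cd²⁺ + 2e⁻ → Cd → n(Cd) = 0.02993/2 = 0.01497 mol → 1.68 g
Anode: 2Cl⁻ → Cl₂ + 2e⁻ → n(Cl₂) = 0.02993/2 = 0.01497 mol → 0.359 L

1.68 g Cd; 0.359 L Cl₂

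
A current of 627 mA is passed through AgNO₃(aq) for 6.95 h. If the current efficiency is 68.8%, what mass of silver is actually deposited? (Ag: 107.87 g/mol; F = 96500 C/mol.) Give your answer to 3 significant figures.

Q = 0.627 × 25020 = 15690 C
n(e⁻) = 15690 / 96500 = 0.1626 mol
Ag⁺ + e⁻ → Ag, so theoretical m(Ag) = 0.1626 × 107.87 = 17.54 g
Actual mass = 68.8% × 17.54 = 12.1 g

12.1 g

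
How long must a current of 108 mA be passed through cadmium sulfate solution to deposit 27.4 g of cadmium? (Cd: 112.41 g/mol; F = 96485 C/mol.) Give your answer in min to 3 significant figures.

7260 min

n(Cd) = 27.4 / 112.41 = 0.2438 mol
Cd²⁺ + 2e⁻ → Cd, so n(e⁻) = 2 × 0.2438 = 0.4876 mol
Q = 0.4876 × 96485 = 47050 C
t = Q / I = 47050 / 0.108 = 4.356×10^5 s = 7260 min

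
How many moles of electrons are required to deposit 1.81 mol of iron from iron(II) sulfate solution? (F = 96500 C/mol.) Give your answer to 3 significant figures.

3.62 mol

Fe²⁺ + 2e⁻ → Fe, so n(e⁻) = 2 × 1.81 = 3.620 mol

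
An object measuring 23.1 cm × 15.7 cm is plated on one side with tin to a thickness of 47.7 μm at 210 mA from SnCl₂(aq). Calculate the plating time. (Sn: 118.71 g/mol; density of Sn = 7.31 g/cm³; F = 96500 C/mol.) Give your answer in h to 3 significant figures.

Plated area = 23.1 × 15.7 = 362.7 cm²
Volume = 362.7 × 47.7×10⁻⁴ cm = 1.730 cm³
m(Sn) = 1.730 × 7.31 = 12.65 g
n(Sn) = 12.65 / 118.71 = 0.1066 mol; n(e⁻) = 2 × 0.1066 = 0.2132 mol
Q = 0.2132 × 96500 = 20570 C
t = 20570 / 0.210 = 97950 s = 27.2 h

27.2 h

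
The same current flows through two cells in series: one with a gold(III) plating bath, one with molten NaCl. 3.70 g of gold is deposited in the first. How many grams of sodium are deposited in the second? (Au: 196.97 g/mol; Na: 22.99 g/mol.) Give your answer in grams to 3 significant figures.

1.30 g

n(Au) = 3.70 / 196.97 = 0.01878 mol
Au³⁺ + 3e⁻ → Au, so n(e⁻) = 3 × 0.01878 = 0.05634 mol
Same current for the same time ⇒ same n(e⁻) = 0.05634 mol in both cells.
Na⁺ + e⁻ → Na, so n(Na) = 0.05634 mol
m(Na) = 0.05634 × 22.99 = 1.30 g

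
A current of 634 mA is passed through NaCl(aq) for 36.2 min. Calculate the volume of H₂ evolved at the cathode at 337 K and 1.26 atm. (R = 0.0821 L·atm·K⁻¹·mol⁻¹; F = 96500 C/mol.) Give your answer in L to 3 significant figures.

Q = It = 0.634 × 2172 = 1377 C
Moles of electrons = 1377 / 96500 = 0.01427 mol
2H⁺ + 2e⁻ → H₂, so n(H₂) = 0.01427 / 2 = 0.007135 mol
V = nRT/P = 0.007135 × 0.0821 × 337 / 1.26 = 0.1567 L

0.157 L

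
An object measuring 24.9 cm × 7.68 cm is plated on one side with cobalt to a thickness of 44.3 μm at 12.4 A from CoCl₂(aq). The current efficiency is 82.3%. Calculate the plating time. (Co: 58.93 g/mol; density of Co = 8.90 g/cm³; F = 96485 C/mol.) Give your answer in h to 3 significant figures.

0.672 h

Plated area = 24.9 × 7.68 = 191.2 cm²
Volume = 191.2 × 44.3×10⁻⁴ cm = 0.8470 cm³
m(Co) = 0.8470 × 8.90 = 7.538 g
n(Co) = 7.538 / 58.93 = 0.1279 mol; n(e⁻) = 2 × 0.1279 = 0.2558 mol
Q = 0.2558 × 96485 / 0.823 = 29990 C
t = 29990 / 12.4 = 2419 s = 0.672 h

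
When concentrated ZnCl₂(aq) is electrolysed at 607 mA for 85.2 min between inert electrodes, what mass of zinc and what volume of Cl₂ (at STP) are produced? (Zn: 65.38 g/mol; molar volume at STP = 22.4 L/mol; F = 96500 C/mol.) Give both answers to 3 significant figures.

Q = 0.607 × 5112 = 3103 C; n(e⁻) = 3103 / 96500 = 0.03216 mol
Cathode: Zn²⁺ + 2e⁻ → Zn → n(Zn) = 0.03216/2 = 0.01608 mol → 1.05 g
Anode: 2Cl⁻ → Cl₂ + 2e⁻ → n(Cl₂) = 0.03216/2 = 0.01608 mol → 0.360 L

1.05 g Zn; 0.360 L Cl₂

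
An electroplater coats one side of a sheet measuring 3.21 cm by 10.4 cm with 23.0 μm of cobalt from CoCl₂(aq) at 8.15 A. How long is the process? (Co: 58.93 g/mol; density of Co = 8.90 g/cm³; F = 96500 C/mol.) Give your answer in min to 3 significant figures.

4.58 min

Plated area = 3.21 × 10.4 = 33.38 cm²
Volume = 33.38 × 23.0×10⁻⁴ cm = 0.07677 cm³
m(Co) = 0.07677 × 8.90 = 0.6833 g
n(Co) = 0.6833 / 58.93 = 0.01160 mol; n(e⁻) = 2 × 0.01160 = 0.02320 mol
Q = 0.02320 × 96500 = 2239 C
t = 2239 / 8.15 = 274.7 s = 4.58 min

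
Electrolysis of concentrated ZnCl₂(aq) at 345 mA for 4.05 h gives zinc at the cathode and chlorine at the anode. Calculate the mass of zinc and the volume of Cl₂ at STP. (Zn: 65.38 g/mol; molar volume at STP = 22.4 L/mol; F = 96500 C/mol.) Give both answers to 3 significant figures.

1.70 g Zn; 0.584 L Cl₂

Q = 0.345 × 14580 = 5030 C; n(e⁻) = 5030 / 96500 = 0.05212 mol
Cathode: Zn²⁺ + 2e⁻ → Zn → n(Zn) = 0.05212/2 = 0.02606 mol → 1.70 g
Anode: 2Cl⁻ → Cl₂ + 2e⁻ → n(Cl₂) = 0.05212/2 = 0.02606 mol → 0.584 L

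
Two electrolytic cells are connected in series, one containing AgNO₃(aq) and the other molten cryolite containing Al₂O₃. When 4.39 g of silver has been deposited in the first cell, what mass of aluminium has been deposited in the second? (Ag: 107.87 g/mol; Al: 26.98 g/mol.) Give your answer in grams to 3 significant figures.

n(Ag) = 4.39 / 107.87 = 0.04070 mol
Ag⁺ + e⁻ → Ag, so n(e⁻) = 0.04070 mol
The cells are in series, so the same charge (and hence the same n(e⁻) = 0.04070 mol) passes through both.
Al³⁺ + 3e⁻ → Al, so n(Al) = 0.04070 / 3 = 0.01357 mol
m(Al) = 0.01357 × 26.98 = 0.366 g

0.366 g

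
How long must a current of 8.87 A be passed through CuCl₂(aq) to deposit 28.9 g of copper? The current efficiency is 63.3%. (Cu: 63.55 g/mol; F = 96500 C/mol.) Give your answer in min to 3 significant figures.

n(Cu) = 28.9 / 63.55 = 0.4548 mol
Cu²⁺ + 2e⁻ → Cu, so n(e⁻) = 2 × 0.4548 = 0.9096 mol
Q = 0.9096 × 96500 / 0.633 = 1.387×10^5 C
t = Q / I = 1.387×10^5 / 8.87 = 15640 s = 261 min

261 min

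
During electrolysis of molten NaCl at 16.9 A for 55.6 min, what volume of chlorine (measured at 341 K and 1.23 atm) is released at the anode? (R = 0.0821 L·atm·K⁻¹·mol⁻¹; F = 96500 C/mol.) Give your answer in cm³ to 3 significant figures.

6650 cm³

Q = It = 16.9 × 3336 = 56380 C
n(e⁻) = 56380 / 96500 = 0.5842 mol
2Cl⁻ → Cl₂ + 2e⁻, so n(Cl₂) = 0.5842 / 2 = 0.2921 mol
V = nRT/P = 0.2921 × 0.0821 × 341 / 1.23 = 6.649 L
= 6650 cm³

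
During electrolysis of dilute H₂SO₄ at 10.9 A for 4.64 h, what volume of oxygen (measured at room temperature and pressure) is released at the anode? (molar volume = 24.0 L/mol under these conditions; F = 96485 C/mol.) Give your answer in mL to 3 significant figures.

Q = 10.9 A × 16704 s = 1.821×10^5 C
n(e⁻) = 1.821×10^5 / 96485 = 1.887 mol
2H₂O → O₂ + 4H⁺ + 4e⁻, so n(O₂) = 1.887 / 4 = 0.4718 mol
V = 0.4718 × 24.0 = 11.32 L
= 11300 mL

11300 mL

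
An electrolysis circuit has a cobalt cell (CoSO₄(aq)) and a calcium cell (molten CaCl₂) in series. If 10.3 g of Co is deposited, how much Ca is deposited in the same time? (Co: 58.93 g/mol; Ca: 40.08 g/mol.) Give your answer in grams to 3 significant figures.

n(Co) = 10.3 / 58.93 = 0.1748 mol
Co²⁺ + 2e⁻ → Co, so n(e⁻) = 2 × 0.1748 = 0.3496 mol
Since the cells are in series, n(e⁻) in the Ca cell is also 0.3496 mol.
Ca²⁺ + 2e⁻ → Ca, so n(Ca) = 0.3496 / 2 = 0.1748 mol
m(Ca) = 0.1748 × 40.08 = 7.01 g

7.01 g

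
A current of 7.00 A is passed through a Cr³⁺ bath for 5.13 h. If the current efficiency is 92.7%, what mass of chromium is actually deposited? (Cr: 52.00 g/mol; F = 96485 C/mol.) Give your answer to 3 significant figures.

Q = 7.00 × 18468 = 1.293×10^5 C
n(e⁻) = 1.293×10^5 / 96485 = 1.340 mol
Cr³⁺ + 3e⁻ → Cr, so theoretical m(Cr) = 0.4467 × 52.00 = 23.23 g
Actual mass = 92.7% × 23.23 = 21.5 g

21.5 g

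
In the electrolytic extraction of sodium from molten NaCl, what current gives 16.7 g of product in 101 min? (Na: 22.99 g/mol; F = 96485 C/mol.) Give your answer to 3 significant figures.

n(Na) = 16.7 / 22.99 = 0.7264 mol
Na⁺ + e⁻ → Na, so n(e⁻) = 0.7264 mol
Q = 0.7264 × 96485 = 70090 C
I = Q / t = 70090 / 6060 s = 11.6 A

11.6 A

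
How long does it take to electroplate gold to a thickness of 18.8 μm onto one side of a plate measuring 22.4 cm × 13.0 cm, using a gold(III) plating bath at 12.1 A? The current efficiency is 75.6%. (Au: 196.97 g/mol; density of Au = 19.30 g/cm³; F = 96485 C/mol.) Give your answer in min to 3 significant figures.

Plated area = 22.4 × 13.0 = 291.2 cm²
Volume = 291.2 × 18.8×10⁻⁴ cm = 0.5475 cm³
m(Au) = 0.5475 × 19.30 = 10.57 g
n(Au) = 10.57 / 196.97 = 0.05366 mol; n(e⁻) = 3 × 0.05366 = 0.1610 mol
Q = 0.1610 × 96485 / 0.756 = 20550 C
t = 20550 / 12.1 = 1698 s = 28.3 min

28.3 min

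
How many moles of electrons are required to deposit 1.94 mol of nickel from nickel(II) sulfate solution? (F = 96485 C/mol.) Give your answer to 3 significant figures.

Ni²⁺ + 2e⁻ → Ni, so n(e⁻) = 2 × 1.94 = 3.880 mol

3.88 mol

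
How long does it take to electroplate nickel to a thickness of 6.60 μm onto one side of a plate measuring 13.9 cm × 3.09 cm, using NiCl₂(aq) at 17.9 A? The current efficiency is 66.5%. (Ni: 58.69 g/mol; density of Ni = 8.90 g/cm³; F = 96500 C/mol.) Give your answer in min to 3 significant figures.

Plated area = 13.9 × 3.09 = 42.95 cm²
Volume = 42.95 × 6.60×10⁻⁴ cm = 0.02835 cm³
m(Ni) = 0.02835 × 8.90 = 0.2523 g
n(Ni) = 0.2523 / 58.69 = 0.004299 mol; n(e⁻) = 2 × 0.004299 = 0.008598 mol
Q = 0.008598 × 96500 / 0.665 = 1248 C
t = 1248 / 17.9 = 69.72 s = 1.16 min

1.16 min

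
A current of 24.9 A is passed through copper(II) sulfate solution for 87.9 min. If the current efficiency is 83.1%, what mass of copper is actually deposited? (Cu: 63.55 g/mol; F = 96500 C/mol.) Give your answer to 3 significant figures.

35.9 g

Q = 24.9 × 5274 = 1.313×10^5 C
n(e⁻) = 1.313×10^5 / 96500 = 1.361 mol
Cu²⁺ + 2e⁻ → Cu, so theoretical m(Cu) = 0.6805 × 63.55 = 43.25 g
Actual mass = 83.1% × 43.25 = 35.9 g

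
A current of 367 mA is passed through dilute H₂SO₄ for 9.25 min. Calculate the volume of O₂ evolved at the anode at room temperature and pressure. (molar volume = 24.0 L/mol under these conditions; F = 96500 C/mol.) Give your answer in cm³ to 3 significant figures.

12.7 cm³

Charge passed = 0.367 × 555 = 203.7 C
Moles of electrons = 203.7 / 96500 = 0.002111 mol
2H₂O → O₂ + 4H⁺ + 4e⁻, so n(O₂) = 0.002111 / 4 = 5.278×10^-4 mol
V = 5.278×10^-4 × 24.0 = 0.01267 L
= 12.7 cm³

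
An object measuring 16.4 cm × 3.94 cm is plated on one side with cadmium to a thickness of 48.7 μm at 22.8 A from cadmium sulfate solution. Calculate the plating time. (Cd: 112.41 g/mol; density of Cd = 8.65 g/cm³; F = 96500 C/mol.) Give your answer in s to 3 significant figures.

205 s

Plated area = 16.4 × 3.94 = 64.62 cm²
Volume = 64.62 × 48.7×10⁻⁴ cm = 0.3147 cm³
m(Cd) = 0.3147 × 8.65 = 2.722 g
n(Cd) = 2.722 / 112.41 = 0.02421 mol; n(e⁻) = 2 × 0.02421 = 0.04842 mol
Q = 0.04842 × 96500 = 4673 C
t = 4673 / 22.8 = 205.0 s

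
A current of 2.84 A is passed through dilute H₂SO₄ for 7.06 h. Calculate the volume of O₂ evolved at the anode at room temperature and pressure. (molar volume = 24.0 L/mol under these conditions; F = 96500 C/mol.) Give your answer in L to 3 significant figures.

Q = 2.84 A × 25416 s = 72180 C
Moles of electrons = 72180 / 96500 = 0.7480 mol
2H₂O → O₂ + 4H⁺ + 4e⁻, so n(O₂) = 0.7480 / 4 = 0.1870 mol
V = 0.1870 × 24.0 = 4.488 L

4.49 L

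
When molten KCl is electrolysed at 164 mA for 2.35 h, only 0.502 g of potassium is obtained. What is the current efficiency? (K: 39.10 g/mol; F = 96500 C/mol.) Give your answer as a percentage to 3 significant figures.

Q = 0.164 × 8460 = 1387 C
n(e⁻) = 1387 / 96500 = 0.01437 mol
K⁺ + e⁻ → K, so theoretical n(K) = 0.01437 mol → 0.5619 g
Efficiency = 0.502 / 0.5619 = 0.8934 = 89.3%

89.3%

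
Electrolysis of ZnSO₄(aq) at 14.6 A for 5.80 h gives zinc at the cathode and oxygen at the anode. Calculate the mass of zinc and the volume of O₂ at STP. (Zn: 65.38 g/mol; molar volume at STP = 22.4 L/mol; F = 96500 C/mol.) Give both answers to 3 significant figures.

103 g Zn; 17.7 L O₂

Q = 14.6 × 20880 = 3.048×10^5 C; n(e⁻) = 3.048×10^5 / 96500 = 3.159 mol
Cathode: Zn²⁺ + 2e⁻ → Zn → n(Zn) = 3.159/2 = 1.580 mol → 103 g
Anode: 2H₂O → O₂ + 4H⁺ + 4e⁻ → n(O₂) = 3.159/4 = 0.7898 mol → 17.7 L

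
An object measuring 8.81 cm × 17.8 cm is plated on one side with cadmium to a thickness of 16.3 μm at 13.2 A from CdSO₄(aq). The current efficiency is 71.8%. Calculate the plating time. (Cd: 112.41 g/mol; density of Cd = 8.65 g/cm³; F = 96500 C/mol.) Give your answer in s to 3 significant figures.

Plated area = 8.81 × 17.8 = 156.8 cm²
Volume = 156.8 × 16.3×10⁻⁴ cm = 0.2556 cm³
m(Cd) = 0.2556 × 8.65 = 2.211 g
n(Cd) = 2.211 / 112.41 = 0.01967 mol; n(e⁻) = 2 × 0.01967 = 0.03934 mol
Q = 0.03934 × 96500 / 0.718 = 5287 C
t = 5287 / 13.2 = 400.5 s

401 s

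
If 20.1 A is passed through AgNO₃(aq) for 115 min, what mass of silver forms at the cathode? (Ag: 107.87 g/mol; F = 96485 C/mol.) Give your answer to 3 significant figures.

Q = 20.1 A × 6900 s = 1.387×10^5 C
n(e⁻) = Q/F = 1.387×10^5/96485 = 1.438 mol
Ag⁺ + e⁻ → Ag, so n(Ag) = 1.438 mol
m = 1.438 × 107.87 = 155 g

155 g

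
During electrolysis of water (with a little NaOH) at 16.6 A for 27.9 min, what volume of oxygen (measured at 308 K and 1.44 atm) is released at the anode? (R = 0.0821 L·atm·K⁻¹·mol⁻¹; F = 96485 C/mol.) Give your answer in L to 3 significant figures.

Q = It = 16.6 × 1674 = 27790 C
n(e⁻) = 27790 / 96485 = 0.2880 mol
2H₂O → O₂ + 4H⁺ + 4e⁻, so n(O₂) = 0.2880 / 4 = 0.07200 mol
V = nRT/P = 0.07200 × 0.0821 × 308 / 1.44 = 1.264 L

1.26 L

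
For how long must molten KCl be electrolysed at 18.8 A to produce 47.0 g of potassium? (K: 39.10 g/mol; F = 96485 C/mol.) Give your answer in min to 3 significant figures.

103 min

n(K) = 47.0 / 39.10 = 1.202 mol
K⁺ + e⁻ → K, so n(e⁻) = 1.202 mol
Q = 1.202 × 96485 = 1.160×10^5 C
t = Q / I = 1.160×10^5 / 18.8 = 6170 s = 103 min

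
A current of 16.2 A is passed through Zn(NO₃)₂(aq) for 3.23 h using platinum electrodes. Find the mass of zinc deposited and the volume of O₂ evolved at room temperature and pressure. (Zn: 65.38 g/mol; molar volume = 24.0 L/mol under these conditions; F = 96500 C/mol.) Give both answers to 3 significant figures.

63.8 g Zn; 11.7 L O₂

Q = 16.2 × 11628 = 1.884×10^5 C; n(e⁻) = 1.884×10^5 / 96500 = 1.952 mol
Cathode: Zn²⁺ + 2e⁻ → Zn → n(Zn) = 1.952/2 = 0.9760 mol → 63.8 g
Anode: 2H₂O → O₂ + 4H⁺ + 4e⁻ → n(O₂) = 1.952/4 = 0.4880 mol → 11.7 L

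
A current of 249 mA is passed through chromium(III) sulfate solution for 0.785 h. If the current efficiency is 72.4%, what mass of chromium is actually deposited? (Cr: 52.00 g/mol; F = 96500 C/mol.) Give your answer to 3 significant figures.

Q = 0.249 × 2826 = 703.7 C
n(e⁻) = 703.7 / 96500 = 0.007292 mol
Cr³⁺ + 3e⁻ → Cr, so theoretical m(Cr) = 0.002431 × 52.00 = 0.1264 g
Actual mass = 72.4% × 0.1264 = 0.0915 g

0.0915 g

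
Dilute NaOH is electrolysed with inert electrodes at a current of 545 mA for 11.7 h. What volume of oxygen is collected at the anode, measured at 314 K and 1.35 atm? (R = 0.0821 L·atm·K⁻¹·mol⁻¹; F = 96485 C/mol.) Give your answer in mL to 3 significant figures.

1140 mL

Charge passed = 0.545 × 42120 = 22960 C
n(e⁻) = Q/F = 22960/96485 = 0.2380 mol
2H₂O → O₂ + 4H⁺ + 4e⁻, so n(O₂) = 0.2380 / 4 = 0.05950 mol
V = nRT/P = 0.05950 × 0.0821 × 314 / 1.35 = 1.136 L
= 1140 mL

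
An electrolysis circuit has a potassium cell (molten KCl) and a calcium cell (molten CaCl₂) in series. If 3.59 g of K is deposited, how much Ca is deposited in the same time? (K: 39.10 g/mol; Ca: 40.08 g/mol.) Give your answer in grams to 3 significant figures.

1.84 g

n(K) = 3.59 / 39.10 = 0.09182 mol
K⁺ + e⁻ → K, so n(e⁻) = 0.09182 mol
Since the cells are in series, n(e⁻) in the Ca cell is also 0.09182 mol.
Ca²⁺ + 2e⁻ → Ca, so n(Ca) = 0.09182 / 2 = 0.04591 mol
m(Ca) = 0.04591 × 40.08 = 1.84 g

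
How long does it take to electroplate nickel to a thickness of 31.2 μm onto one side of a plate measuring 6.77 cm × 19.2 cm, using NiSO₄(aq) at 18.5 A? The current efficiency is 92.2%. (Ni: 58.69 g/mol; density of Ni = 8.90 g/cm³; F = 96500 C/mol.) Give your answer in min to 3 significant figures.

Plated area = 6.77 × 19.2 = 130.0 cm²
Volume = 130.0 × 31.2×10⁻⁴ cm = 0.4056 cm³
m(Ni) = 0.4056 × 8.90 = 3.610 g
n(Ni) = 3.610 / 58.69 = 0.06151 mol; n(e⁻) = 2 × 0.06151 = 0.1230 mol
Q = 0.1230 × 96500 / 0.922 = 12870 C
t = 12870 / 18.5 = 695.7 s = 11.6 min

11.6 min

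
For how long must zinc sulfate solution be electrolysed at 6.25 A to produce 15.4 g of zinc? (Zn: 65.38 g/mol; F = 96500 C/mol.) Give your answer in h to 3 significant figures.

n(Zn) = 15.4 / 65.38 = 0.2355 mol
Zn²⁺ + 2e⁻ → Zn, so n(e⁻) = 2 × 0.2355 = 0.4710 mol
Q = 0.4710 × 96500 = 45450 C
t = Q / I = 45450 / 6.25 = 7272 s = 2.02 h

2.02 h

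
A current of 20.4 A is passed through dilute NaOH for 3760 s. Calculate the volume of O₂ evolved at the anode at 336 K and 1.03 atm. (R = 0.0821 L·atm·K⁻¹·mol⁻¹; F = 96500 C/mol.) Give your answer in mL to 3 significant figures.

5320 mL

Q = It = 20.4 × 3760 = 76700 C
n(e⁻) = 76700 / 96500 = 0.7948 mol
2H₂O → O₂ + 4H⁺ + 4e⁻, so n(O₂) = 0.7948 / 4 = 0.1987 mol
V = nRT/P = 0.1987 × 0.0821 × 336 / 1.03 = 5.322 L
= 5320 mL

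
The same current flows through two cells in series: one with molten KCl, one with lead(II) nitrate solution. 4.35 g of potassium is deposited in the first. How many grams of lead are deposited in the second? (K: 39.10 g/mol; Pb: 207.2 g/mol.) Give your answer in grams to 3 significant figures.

11.5 g

n(K) = 4.35 / 39.10 = 0.1113 mol
K⁺ + e⁻ → K, so n(e⁻) = 0.1113 mol
The cells are in series, so the same charge (and hence the same n(e⁻) = 0.1113 mol) passes through both.
Pb²⁺ + 2e⁻ → Pb, so n(Pb) = 0.1113 / 2 = 0.05565 mol
m(Pb) = 0.05565 × 207.2 = 11.5 g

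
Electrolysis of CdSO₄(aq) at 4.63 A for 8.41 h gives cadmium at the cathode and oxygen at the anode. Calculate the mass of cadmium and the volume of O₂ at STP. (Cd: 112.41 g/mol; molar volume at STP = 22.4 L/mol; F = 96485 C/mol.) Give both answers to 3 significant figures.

Q = 4.63 × 30276 = 1.402×10^5 C; n(e⁻) = 1.402×10^5 / 96485 = 1.453 mol
Cathode: Cd²⁺ + 2e⁻ → Cd → n(Cd) = 1.453/2 = 0.7265 mol → 81.7 g
Anode: 2H₂O → O₂ + 4H⁺ + 4e⁻ → n(O₂) = 1.453/4 = 0.3633 mol → 8.14 L

81.7 g Cd; 8.14 L O₂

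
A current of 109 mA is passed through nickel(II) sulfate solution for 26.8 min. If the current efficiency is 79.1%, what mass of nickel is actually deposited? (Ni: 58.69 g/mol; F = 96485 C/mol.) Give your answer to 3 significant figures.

0.0422 g

Q = 0.109 × 1608 = 175.3 C
n(e⁻) = 175.3 / 96485 = 0.001817 mol
Ni²⁺ + 2e⁻ → Ni, so theoretical m(Ni) = 9.085×10^-4 × 58.69 = 0.05332 g
Actual mass = 79.1% × 0.05332 = 0.0422 g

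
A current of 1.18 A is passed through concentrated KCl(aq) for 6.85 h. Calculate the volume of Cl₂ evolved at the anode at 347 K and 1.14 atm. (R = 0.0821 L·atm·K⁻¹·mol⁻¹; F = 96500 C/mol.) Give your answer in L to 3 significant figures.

Charge passed = 1.18 × 24660 = 29100 C
n(e⁻) = Q/F = 29100/96500 = 0.3016 mol
2Cl⁻ → Cl₂ + 2e⁻, so n(Cl₂) = 0.3016 / 2 = 0.1508 mol
V = nRT/P = 0.1508 × 0.0821 × 347 / 1.14 = 3.769 L

3.77 L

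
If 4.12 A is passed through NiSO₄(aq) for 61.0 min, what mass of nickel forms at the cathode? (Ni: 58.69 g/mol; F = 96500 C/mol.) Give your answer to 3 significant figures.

4.59 g

Q = 4.12 A × 3660 s = 15080 C
n(e⁻) = 15080 / 96500 = 0.1563 mol
Ni²⁺ + 2e⁻ → Ni, so n(Ni) = 0.1563 / 2 = 0.07815 mol
m = 0.07815 × 58.69 = 4.59 g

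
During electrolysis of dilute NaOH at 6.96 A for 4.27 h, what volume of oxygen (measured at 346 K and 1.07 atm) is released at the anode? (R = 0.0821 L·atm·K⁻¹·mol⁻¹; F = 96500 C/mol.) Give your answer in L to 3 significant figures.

7.36 L

Q = 6.96 A × 15372 s = 1.070×10^5 C
n(e⁻) = Q/F = 1.070×10^5/96500 = 1.109 mol
2H₂O → O₂ + 4H⁺ + 4e⁻, so n(O₂) = 1.109 / 4 = 0.2773 mol
V = nRT/P = 0.2773 × 0.0821 × 346 / 1.07 = 7.362 L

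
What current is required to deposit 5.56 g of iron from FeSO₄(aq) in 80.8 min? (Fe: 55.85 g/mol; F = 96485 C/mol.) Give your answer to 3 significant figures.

3.96 A

n(Fe) = 5.56 / 55.85 = 0.09955 mol
Fe²⁺ + 2e⁻ → Fe, so n(e⁻) = 2 × 0.09955 = 0.1991 mol
Q = 0.1991 × 96485 = 19210 C
I = Q / t = 19210 / 4848 s = 3.96 A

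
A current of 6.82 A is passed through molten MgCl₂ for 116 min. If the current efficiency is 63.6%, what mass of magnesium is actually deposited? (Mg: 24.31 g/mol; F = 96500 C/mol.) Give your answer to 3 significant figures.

Q = 6.82 × 6960 = 47470 C
n(e⁻) = 47470 / 96500 = 0.4919 mol
Mg²⁺ + 2e⁻ → Mg, so theoretical m(Mg) = 0.2460 × 24.31 = 5.980 g
Actual mass = 63.6% × 5.980 = 3.80 g

3.80 g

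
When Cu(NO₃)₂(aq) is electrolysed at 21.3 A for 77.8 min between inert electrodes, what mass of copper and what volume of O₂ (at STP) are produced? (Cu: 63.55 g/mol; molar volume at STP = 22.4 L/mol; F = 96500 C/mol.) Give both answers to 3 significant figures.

32.7 g Cu; 5.77 L O₂

Q = 21.3 × 4668 = 99430 C; n(e⁻) = 99430 / 96500 = 1.030 mol
Cathode: Cu²⁺ + 2e⁻ → Cu → n(Cu) = 1.030/2 = 0.5150 mol → 32.7 g
Anode: 2H₂O → O₂ + 4H⁺ + 4e⁻ → n(O₂) = 1.030/4 = 0.2575 mol → 5.77 L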